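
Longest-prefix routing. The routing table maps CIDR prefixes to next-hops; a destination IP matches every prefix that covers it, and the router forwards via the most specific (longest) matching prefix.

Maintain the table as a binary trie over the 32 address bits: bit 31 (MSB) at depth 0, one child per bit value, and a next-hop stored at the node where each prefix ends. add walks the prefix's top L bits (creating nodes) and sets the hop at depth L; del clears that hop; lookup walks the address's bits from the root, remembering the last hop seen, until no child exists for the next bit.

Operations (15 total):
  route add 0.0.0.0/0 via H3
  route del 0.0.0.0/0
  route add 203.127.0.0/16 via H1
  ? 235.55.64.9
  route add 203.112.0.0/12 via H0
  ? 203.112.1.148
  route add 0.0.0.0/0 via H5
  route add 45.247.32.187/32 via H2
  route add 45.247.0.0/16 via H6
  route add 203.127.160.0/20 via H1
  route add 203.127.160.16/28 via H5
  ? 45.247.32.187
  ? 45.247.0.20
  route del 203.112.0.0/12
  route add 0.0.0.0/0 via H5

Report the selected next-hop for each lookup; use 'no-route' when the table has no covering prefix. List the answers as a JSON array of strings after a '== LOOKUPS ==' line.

Process each operation:
  + 0.0.0.0/0 (H3) depth=0
  - 0.0.0.0/0 clear@0
  + 203.127.0.0/16 (H1) depth=16
  Q 235.55.64.9: descend 11 ; hops seen [∅] ; pick no-route
  + 203.112.0.0/12 (H0) depth=12
  Q 203.112.1.148: descend 110010110111 ; hops seen [H0] ; pick H0
  + 0.0.0.0/0 (H5) depth=0
  + 45.247.32.187/32 (H2) depth=32
  + 45.247.0.0/16 (H6) depth=16
  + 203.127.160.0/20 (H1) depth=20
  + 203.127.160.16/28 (H5) depth=28
  Q 45.247.32.187: descend 00101101111101110010000010111011 ; hops seen [H5,H6,H2] ; pick H2
  Q 45.247.0.20: descend 001011011111011100 ; hops seen [H5,H6] ; pick H6
  - 203.112.0.0/12 clear@12
  + 0.0.0.0/0 (H5) depth=0

== LOOKUPS ==
["no-route","H0","H2","H6"]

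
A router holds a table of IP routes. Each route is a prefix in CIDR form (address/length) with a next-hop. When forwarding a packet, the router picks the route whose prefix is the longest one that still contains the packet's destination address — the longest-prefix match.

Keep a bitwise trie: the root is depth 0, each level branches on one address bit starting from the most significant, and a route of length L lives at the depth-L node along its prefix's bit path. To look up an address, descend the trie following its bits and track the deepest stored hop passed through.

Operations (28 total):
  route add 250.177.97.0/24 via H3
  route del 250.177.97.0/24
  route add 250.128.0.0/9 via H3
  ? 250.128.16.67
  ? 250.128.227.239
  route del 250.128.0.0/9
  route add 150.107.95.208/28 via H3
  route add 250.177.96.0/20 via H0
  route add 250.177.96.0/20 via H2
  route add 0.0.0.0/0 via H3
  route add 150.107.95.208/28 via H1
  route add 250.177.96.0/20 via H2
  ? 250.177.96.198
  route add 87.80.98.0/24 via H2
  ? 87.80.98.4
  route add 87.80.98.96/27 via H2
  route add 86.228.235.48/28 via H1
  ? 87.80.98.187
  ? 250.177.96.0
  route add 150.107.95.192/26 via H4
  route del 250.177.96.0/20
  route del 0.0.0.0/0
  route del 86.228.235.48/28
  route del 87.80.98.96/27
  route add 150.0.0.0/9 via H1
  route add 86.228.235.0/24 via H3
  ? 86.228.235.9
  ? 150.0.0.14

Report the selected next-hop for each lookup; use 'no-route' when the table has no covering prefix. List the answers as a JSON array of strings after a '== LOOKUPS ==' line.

Apply in order:
  add 250.177.97.0/24 -> H3 at depth 24
  - 250.177.97.0/24 clear@24
  add 250.128.0.0/9 -> H3 at depth 9
  ? 250.128.16.67  path d0:-→d1:-→d2:-→d3:-→d4:-→d5:-→d6:-→d7:-→d8:-→d9:H3→d10:-  best=H3
  ? 250.128.227.239  path d0:-→d1:-→d2:-→d3:-→d4:-→d5:-→d6:-→d7:-→d8:-→d9:H3→d10:-  best=H3
  - 250.128.0.0/9 clear@9
  add 150.107.95.208/28 -> H3 at depth 28
  add 250.177.96.0/20 -> H0 at depth 20
  add 250.177.96.0/20 -> H2 at depth 20
  add 0.0.0.0/0 -> H3 at depth 0
  add 150.107.95.208/28 -> H1 at depth 28
  add 250.177.96.0/20 -> H2 at depth 20
  ? 250.177.96.198  path d0:H3→d1:-→d2:-→d3:-→d4:-→d5:-→d6:-→d7:-→d8:-→d9:-→d10:-→d11:-→d12:-→d13:-→d14:-→d15:-→d16:-→d17:-→d18:-→d19:-→d20:H2→d21:-→d22:-→d23:-  best=H2
  add 87.80.98.0/24 -> H2 at depth 24
  ? 87.80.98.4  path d0:H3→d1:-→d2:-→d3:-→d4:-→d5:-→d6:-→d7:-→d8:-→d9:-→d10:-→d11:-→d12:-→d13:-→d14:-→d15:-→d16:-→d17:-→d18:-→d19:-→d20:-→d21:-→d22:-→d23:-→d24:H2  best=H2
  add 87.80.98.96/27 -> H2 at depth 27
  add 86.228.235.48/28 -> H1 at depth 28
  ? 87.80.98.187  path d0:H3→d1:-→d2:-→d3:-→d4:-→d5:-→d6:-→d7:-→d8:-→d9:-→d10:-→d11:-→d12:-→d13:-→d14:-→d15:-→d16:-→d17:-→d18:-→d19:-→d20:-→d21:-→d22:-→d23:-→d24:H2  best=H2
  ? 250.177.96.0  path d0:H3→d1:-→d2:-→d3:-→d4:-→d5:-→d6:-→d7:-→d8:-→d9:-→d10:-→d11:-→d12:-→d13:-→d14:-→d15:-→d16:-→d17:-→d18:-→d19:-→d20:H2→d21:-→d22:-→d23:-  best=H2
  add 150.107.95.192/26 -> H4 at depth 26
  - 250.177.96.0/20 clear@20
  - 0.0.0.0/0 clear@0
  - 86.228.235.48/28 clear@28
  - 87.80.98.96/27 clear@27
  add 150.0.0.0/9 -> H1 at depth 9
  add 86.228.235.0/24 -> H3 at depth 24
  ? 86.228.235.9  path d0:-→d1:-→d2:-→d3:-→d4:-→d5:-→d6:-→d7:-→d8:-→d9:-→d10:-→d11:-→d12:-→d13:-→d14:-→d15:-→d16:-→d17:-→d18:-→d19:-→d20:-→d21:-→d22:-→d23:-→d24:H3→d25:-→d26:-  best=H3
  ? 150.0.0.14  path d0:-→d1:-→d2:-→d3:-→d4:-→d5:-→d6:-→d7:-→d8:-→d9:H1  best=H1

== LOOKUPS ==
["H3","H3","H2","H2","H2","H2","H3","H1"]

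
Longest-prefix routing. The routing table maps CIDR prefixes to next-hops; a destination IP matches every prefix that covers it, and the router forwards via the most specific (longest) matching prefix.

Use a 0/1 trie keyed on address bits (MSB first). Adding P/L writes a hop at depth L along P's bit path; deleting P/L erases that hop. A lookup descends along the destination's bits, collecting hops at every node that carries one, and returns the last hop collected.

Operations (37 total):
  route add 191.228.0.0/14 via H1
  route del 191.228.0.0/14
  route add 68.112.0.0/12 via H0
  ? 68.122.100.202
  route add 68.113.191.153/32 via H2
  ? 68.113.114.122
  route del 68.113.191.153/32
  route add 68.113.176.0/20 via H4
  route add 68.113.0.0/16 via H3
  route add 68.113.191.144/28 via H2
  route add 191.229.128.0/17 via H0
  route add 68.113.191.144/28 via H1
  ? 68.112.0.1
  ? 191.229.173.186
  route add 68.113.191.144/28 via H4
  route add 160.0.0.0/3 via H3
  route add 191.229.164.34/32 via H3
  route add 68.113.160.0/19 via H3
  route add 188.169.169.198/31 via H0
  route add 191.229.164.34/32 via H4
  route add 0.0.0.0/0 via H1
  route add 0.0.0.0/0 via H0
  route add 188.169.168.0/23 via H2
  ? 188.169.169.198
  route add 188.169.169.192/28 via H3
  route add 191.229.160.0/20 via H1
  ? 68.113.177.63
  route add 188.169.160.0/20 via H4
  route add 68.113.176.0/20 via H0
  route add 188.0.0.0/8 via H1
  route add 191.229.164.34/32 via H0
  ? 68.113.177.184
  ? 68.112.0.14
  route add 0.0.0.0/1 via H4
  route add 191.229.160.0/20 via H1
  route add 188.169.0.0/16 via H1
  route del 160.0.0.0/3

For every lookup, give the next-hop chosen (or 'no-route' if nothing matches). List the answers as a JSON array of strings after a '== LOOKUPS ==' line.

Apply in order:
  add 191.228.0.0/14 -> H1 at depth 14
  - 191.228.0.0/14 clear@14
  add 68.112.0.0/12 -> H0 at depth 12
  lookup 68.122.100.202: bits 010001000111 walk d0:-→d1:-→d2:-→d3:-→d4:-→d5:-→d6:-→d7:-→d8:-→d9:-→d10:-→d11:-→d12:H0 -> H0
  add 68.113.191.153/32 -> H2 at depth 32
  lookup 68.113.114.122: bits 0100010001110001 walk d0:-→d1:-→d2:-→d3:-→d4:-→d5:-→d6:-→d7:-→d8:-→d9:-→d10:-→d11:-→d12:H0→d13:-→d14:-→d15:-→d16:- -> H0
  - 68.113.191.153/32 clear@32
  add 68.113.176.0/20 -> H4 at depth 20
  add 68.113.0.0/16 -> H3 at depth 16
  add 68.113.191.144/28 -> H2 at depth 28
  add 191.229.128.0/17 -> H0 at depth 17
  add 68.113.191.144/28 -> H1 at depth 28
  lookup 68.112.0.1: bits 010001000111000 walk d0:-→d1:-→d2:-→d3:-→d4:-→d5:-→d6:-→d7:-→d8:-→d9:-→d10:-→d11:-→d12:H0→d13:-→d14:-→d15:- -> H0
  lookup 191.229.173.186: bits 10111111111001011 walk d0:-→d1:-→d2:-→d3:-→d4:-→d5:-→d6:-→d7:-→d8:-→d9:-→d10:-→d11:-→d12:-→d13:-→d14:-→d15:-→d16:-→d17:H0 -> H0
  add 68.113.191.144/28 -> H4 at depth 28
  add 160.0.0.0/3 -> H3 at depth 3
  add 191.229.164.34/32 -> H3 at depth 32
  add 68.113.160.0/19 -> H3 at depth 19
  add 188.169.169.198/31 -> H0 at depth 31
  add 191.229.164.34/32 -> H4 at depth 32
  add 0.0.0.0/0 -> H1 at depth 0
  add 0.0.0.0/0 -> H0 at depth 0
  add 188.169.168.0/23 -> H2 at depth 23
  lookup 188.169.169.198: bits 1011110010101001101010011100011 walk d0:H0→d1:-→d2:-→d3:H3→d4:-→d5:-→d6:-→d7:-→d8:-→d9:-→d10:-→d11:-→d12:-→d13:-→d14:-→d15:-→d16:-→d17:-→d18:-→d19:-→d20:-→d21:-→d22:-→d23:H2→d24:-→d25:-→d26:-→d27:-→d28:-→d29:-→d30:-→d31:H0 -> H0
  add 188.169.169.192/28 -> H3 at depth 28
  add 191.229.160.0/20 -> H1 at depth 20
  lookup 68.113.177.63: bits 01000100011100011011 walk d0:H0→d1:-→d2:-→d3:-→d4:-→d5:-→d6:-→d7:-→d8:-→d9:-→d10:-→d11:-→d12:H0→d13:-→d14:-→d15:-→d16:H3→d17:-→d18:-→d19:H3→d20:H4 -> H4
  add 188.169.160.0/20 -> H4 at depth 20
  add 68.113.176.0/20 -> H0 at depth 20
  add 188.0.0.0/8 -> H1 at depth 8
  add 191.229.164.34/32 -> H0 at depth 32
  lookup 68.113.177.184: bits 01000100011100011011 walk d0:H0→d1:-→d2:-→d3:-→d4:-→d5:-→d6:-→d7:-→d8:-→d9:-→d10:-→d11:-→d12:H0→d13:-→d14:-→d15:-→d16:H3→d17:-→d18:-→d19:H3→d20:H0 -> H0
  lookup 68.112.0.14: bits 010001000111000 walk d0:H0→d1:-→d2:-→d3:-→d4:-→d5:-→d6:-→d7:-→d8:-→d9:-→d10:-→d11:-→d12:H0→d13:-→d14:-→d15:- -> H0
  add 0.0.0.0/1 -> H4 at depth 1
  add 191.229.160.0/20 -> H1 at depth 20
  add 188.169.0.0/16 -> H1 at depth 16
  - 160.0.0.0/3 clear@3

== LOOKUPS ==
["H0","H0","H0","H0","H0","H4","H0","H0"]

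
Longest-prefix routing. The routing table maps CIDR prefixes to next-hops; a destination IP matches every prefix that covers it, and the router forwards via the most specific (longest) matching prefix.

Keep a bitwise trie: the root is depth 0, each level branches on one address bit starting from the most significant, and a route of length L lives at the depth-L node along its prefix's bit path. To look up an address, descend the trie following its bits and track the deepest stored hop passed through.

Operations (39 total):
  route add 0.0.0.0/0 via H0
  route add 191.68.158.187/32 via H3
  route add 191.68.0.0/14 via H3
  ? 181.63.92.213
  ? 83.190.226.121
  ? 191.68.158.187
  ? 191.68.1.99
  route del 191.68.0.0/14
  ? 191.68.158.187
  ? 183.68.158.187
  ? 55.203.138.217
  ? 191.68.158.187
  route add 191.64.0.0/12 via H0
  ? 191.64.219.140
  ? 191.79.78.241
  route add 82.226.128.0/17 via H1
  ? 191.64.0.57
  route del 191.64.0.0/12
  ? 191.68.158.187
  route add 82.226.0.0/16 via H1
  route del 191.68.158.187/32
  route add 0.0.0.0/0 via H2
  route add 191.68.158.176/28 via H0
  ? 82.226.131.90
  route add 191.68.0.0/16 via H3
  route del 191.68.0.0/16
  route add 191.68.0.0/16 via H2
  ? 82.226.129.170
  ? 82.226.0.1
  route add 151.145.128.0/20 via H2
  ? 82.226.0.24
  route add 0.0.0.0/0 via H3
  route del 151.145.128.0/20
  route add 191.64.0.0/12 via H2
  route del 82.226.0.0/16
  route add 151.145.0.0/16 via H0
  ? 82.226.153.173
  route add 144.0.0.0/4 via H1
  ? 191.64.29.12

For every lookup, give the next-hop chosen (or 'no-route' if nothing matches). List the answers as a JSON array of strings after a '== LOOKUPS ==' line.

Trace:
  add 0.0.0.0/0 -> H0 at depth 0
  add 191.68.158.187/32 -> H3 at depth 32
  add 191.68.0.0/14 -> H3 at depth 14
  ? 181.63.92.213  path d0:H0→d1:-→d2:-→d3:-→d4:-  best=H0
  ? 83.190.226.121  path d0:H0  best=H0
  ? 191.68.158.187  path d0:H0→d1:-→d2:-→d3:-→d4:-→d5:-→d6:-→d7:-→d8:-→d9:-→d10:-→d11:-→d12:-→d13:-→d14:H3→d15:-→d16:-→d17:-→d18:-→d19:-→d20:-→d21:-→d22:-→d23:-→d24:-→d25:-→d26:-→d27:-→d28:-→d29:-→d30:-→d31:-→d32:H3  best=H3
  ? 191.68.1.99  path d0:H0→d1:-→d2:-→d3:-→d4:-→d5:-→d6:-→d7:-→d8:-→d9:-→d10:-→d11:-→d12:-→d13:-→d14:H3→d15:-→d16:-  best=H3
  del 191.68.0.0/14 (clear depth 14)
  ? 191.68.158.187  path d0:H0→d1:-→d2:-→d3:-→d4:-→d5:-→d6:-→d7:-→d8:-→d9:-→d10:-→d11:-→d12:-→d13:-→d14:-→d15:-→d16:-→d17:-→d18:-→d19:-→d20:-→d21:-→d22:-→d23:-→d24:-→d25:-→d26:-→d27:-→d28:-→d29:-→d30:-→d31:-→d32:H3  best=H3
  ? 183.68.158.187  path d0:H0→d1:-→d2:-→d3:-→d4:-  best=H0
  ? 55.203.138.217  path d0:H0  best=H0
  ? 191.68.158.187  path d0:H0→d1:-→d2:-→d3:-→d4:-→d5:-→d6:-→d7:-→d8:-→d9:-→d10:-→d11:-→d12:-→d13:-→d14:-→d15:-→d16:-→d17:-→d18:-→d19:-→d20:-→d21:-→d22:-→d23:-→d24:-→d25:-→d26:-→d27:-→d28:-→d29:-→d30:-→d31:-→d32:H3  best=H3
  add 191.64.0.0/12 -> H0 at depth 12
  ? 191.64.219.140  path d0:H0→d1:-→d2:-→d3:-→d4:-→d5:-→d6:-→d7:-→d8:-→d9:-→d10:-→d11:-→d12:H0→d13:-  best=H0
  ? 191.79.78.241  path d0:H0→d1:-→d2:-→d3:-→d4:-→d5:-→d6:-→d7:-→d8:-→d9:-→d10:-→d11:-→d12:H0  best=H0
  add 82.226.128.0/17 -> H1 at depth 17
  ? 191.64.0.57  path d0:H0→d1:-→d2:-→d3:-→d4:-→d5:-→d6:-→d7:-→d8:-→d9:-→d10:-→d11:-→d12:H0→d13:-  best=H0
  del 191.64.0.0/12 (clear depth 12)
  ? 191.68.158.187  path d0:H0→d1:-→d2:-→d3:-→d4:-→d5:-→d6:-→d7:-→d8:-→d9:-→d10:-→d11:-→d12:-→d13:-→d14:-→d15:-→d16:-→d17:-→d18:-→d19:-→d20:-→d21:-→d22:-→d23:-→d24:-→d25:-→d26:-→d27:-→d28:-→d29:-→d30:-→d31:-→d32:H3  best=H3
  add 82.226.0.0/16 -> H1 at depth 16
  del 191.68.158.187/32 (clear depth 32)
  add 0.0.0.0/0 -> H2 at depth 0
  add 191.68.158.176/28 -> H0 at depth 28
  ? 82.226.131.90  path d0:H2→d1:-→d2:-→d3:-→d4:-→d5:-→d6:-→d7:-→d8:-→d9:-→d10:-→d11:-→d12:-→d13:-→d14:-→d15:-→d16:H1→d17:H1  best=H1
  add 191.68.0.0/16 -> H3 at depth 16
  del 191.68.0.0/16 (clear depth 16)
  add 191.68.0.0/16 -> H2 at depth 16
  ? 82.226.129.170  path d0:H2→d1:-→d2:-→d3:-→d4:-→d5:-→d6:-→d7:-→d8:-→d9:-→d10:-→d11:-→d12:-→d13:-→d14:-→d15:-→d16:H1→d17:H1  best=H1
  ? 82.226.0.1  path d0:H2→d1:-→d2:-→d3:-→d4:-→d5:-→d6:-→d7:-→d8:-→d9:-→d10:-→d11:-→d12:-→d13:-→d14:-→d15:-→d16:H1  best=H1
  add 151.145.128.0/20 -> H2 at depth 20
  ? 82.226.0.24  path d0:H2→d1:-→d2:-→d3:-→d4:-→d5:-→d6:-→d7:-→d8:-→d9:-→d10:-→d11:-→d12:-→d13:-→d14:-→d15:-→d16:H1  best=H1
  add 0.0.0.0/0 -> H3 at depth 0
  del 151.145.128.0/20 (clear depth 20)
  add 191.64.0.0/12 -> H2 at depth 12
  del 82.226.0.0/16 (clear depth 16)
  add 151.145.0.0/16 -> H0 at depth 16
  ? 82.226.153.173  path d0:H3→d1:-→d2:-→d3:-→d4:-→d5:-→d6:-→d7:-→d8:-→d9:-→d10:-→d11:-→d12:-→d13:-→d14:-→d15:-→d16:-→d17:H1  best=H1
  add 144.0.0.0/4 -> H1 at depth 4
  ? 191.64.29.12  path d0:H3→d1:-→d2:-→d3:-→d4:-→d5:-→d6:-→d7:-→d8:-→d9:-→d10:-→d11:-→d12:H2→d13:-  best=H2

== LOOKUPS ==
["H0","H0","H3","H3","H3","H0","H0","H3","H0","H0","H0","H3","H1","H1","H1","H1","H1","H2"]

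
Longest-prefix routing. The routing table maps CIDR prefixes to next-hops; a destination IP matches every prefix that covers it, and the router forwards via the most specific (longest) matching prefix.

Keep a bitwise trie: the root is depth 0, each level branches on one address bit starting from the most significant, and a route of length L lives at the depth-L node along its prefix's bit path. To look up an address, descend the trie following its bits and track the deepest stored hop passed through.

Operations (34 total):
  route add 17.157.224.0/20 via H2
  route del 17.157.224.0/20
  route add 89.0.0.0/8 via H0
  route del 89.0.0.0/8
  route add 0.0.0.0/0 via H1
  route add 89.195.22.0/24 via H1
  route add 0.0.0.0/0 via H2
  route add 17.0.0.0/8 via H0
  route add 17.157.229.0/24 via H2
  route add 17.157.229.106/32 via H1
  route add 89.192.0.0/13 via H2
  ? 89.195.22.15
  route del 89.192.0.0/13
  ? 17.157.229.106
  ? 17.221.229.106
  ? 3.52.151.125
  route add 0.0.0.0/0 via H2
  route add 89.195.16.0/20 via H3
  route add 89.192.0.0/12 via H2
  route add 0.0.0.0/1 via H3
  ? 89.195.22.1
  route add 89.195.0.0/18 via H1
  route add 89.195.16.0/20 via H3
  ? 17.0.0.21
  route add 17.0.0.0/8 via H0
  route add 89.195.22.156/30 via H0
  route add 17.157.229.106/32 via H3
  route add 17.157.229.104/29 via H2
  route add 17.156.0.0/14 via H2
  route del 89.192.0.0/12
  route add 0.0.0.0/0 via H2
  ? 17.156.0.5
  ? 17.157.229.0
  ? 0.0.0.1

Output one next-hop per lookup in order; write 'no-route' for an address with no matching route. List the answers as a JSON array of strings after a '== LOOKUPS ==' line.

Process each operation:
  + 17.157.224.0/20 (H2) depth=20
  - 17.157.224.0/20 clear@20
  + 89.0.0.0/8 (H0) depth=8
  - 89.0.0.0/8 clear@8
  + 0.0.0.0/0 (H1) depth=0
  + 89.195.22.0/24 (H1) depth=24
  + 0.0.0.0/0 (H2) depth=0
  + 17.0.0.0/8 (H0) depth=8
  + 17.157.229.0/24 (H2) depth=24
  + 17.157.229.106/32 (H1) depth=32
  + 89.192.0.0/13 (H2) depth=13
  lookup 89.195.22.15: bits 010110011100001100010110 walk d0:H2→d1:-→d2:-→d3:-→d4:-→d5:-→d6:-→d7:-→d8:-→d9:-→d10:-→d11:-→d12:-→d13:H2→d14:-→d15:-→d16:-→d17:-→d18:-→d19:-→d20:-→d21:-→d22:-→d23:-→d24:H1 -> H1
  - 89.192.0.0/13 clear@13
  lookup 17.157.229.106: bits 00010001100111011110010101101010 walk d0:H2→d1:-→d2:-→d3:-→d4:-→d5:-→d6:-→d7:-→d8:H0→d9:-→d10:-→d11:-→d12:-→d13:-→d14:-→d15:-→d16:-→d17:-→d18:-→d19:-→d20:-→d21:-→d22:-→d23:-→d24:H2→d25:-→d26:-→d27:-→d28:-→d29:-→d30:-→d31:-→d32:H1 -> H1
  lookup 17.221.229.106: bits 000100011 walk d0:H2→d1:-→d2:-→d3:-→d4:-→d5:-→d6:-→d7:-→d8:H0→d9:- -> H0
  lookup 3.52.151.125: bits 000 walk d0:H2→d1:-→d2:-→d3:- -> H2
  + 0.0.0.0/0 (H2) depth=0
  + 89.195.16.0/20 (H3) depth=20
  + 89.192.0.0/12 (H2) depth=12
  + 0.0.0.0/1 (H3) depth=1
  lookup 89.195.22.1: bits 010110011100001100010110 walk d0:H2→d1:H3→d2:-→d3:-→d4:-→d5:-→d6:-→d7:-→d8:-→d9:-→d10:-→d11:-→d12:H2→d13:-→d14:-→d15:-→d16:-→d17:-→d18:-→d19:-→d20:H3→d21:-→d22:-→d23:-→d24:H1 -> H1
  + 89.195.0.0/18 (H1) depth=18
  + 89.195.16.0/20 (H3) depth=20
  lookup 17.0.0.21: bits 00010001 walk d0:H2→d1:H3→d2:-→d3:-→d4:-→d5:-→d6:-→d7:-→d8:H0 -> H0
  + 17.0.0.0/8 (H0) depth=8
  + 89.195.22.156/30 (H0) depth=30
  + 17.157.229.106/32 (H3) depth=32
  + 17.157.229.104/29 (H2) depth=29
  + 17.156.0.0/14 (H2) depth=14
  - 89.192.0.0/12 clear@12
  + 0.0.0.0/0 (H2) depth=0
  lookup 17.156.0.5: bits 000100011001110 walk d0:H2→d1:H3→d2:-→d3:-→d4:-→d5:-→d6:-→d7:-→d8:H0→d9:-→d10:-→d11:-→d12:-→d13:-→d14:H2→d15:- -> H2
  lookup 17.157.229.0: bits 0001000110011101111001010 walk d0:H2→d1:H3→d2:-→d3:-→d4:-→d5:-→d6:-→d7:-→d8:H0→d9:-→d10:-→d11:-→d12:-→d13:-→d14:H2→d15:-→d16:-→d17:-→d18:-→d19:-→d20:-→d21:-→d22:-→d23:-→d24:H2→d25:- -> H2
  lookup 0.0.0.1: bits 000 walk d0:H2→d1:H3→d2:-→d3:- -> H3

== LOOKUPS ==
["H1","H1","H0","H2","H1","H0","H2","H2","H3"]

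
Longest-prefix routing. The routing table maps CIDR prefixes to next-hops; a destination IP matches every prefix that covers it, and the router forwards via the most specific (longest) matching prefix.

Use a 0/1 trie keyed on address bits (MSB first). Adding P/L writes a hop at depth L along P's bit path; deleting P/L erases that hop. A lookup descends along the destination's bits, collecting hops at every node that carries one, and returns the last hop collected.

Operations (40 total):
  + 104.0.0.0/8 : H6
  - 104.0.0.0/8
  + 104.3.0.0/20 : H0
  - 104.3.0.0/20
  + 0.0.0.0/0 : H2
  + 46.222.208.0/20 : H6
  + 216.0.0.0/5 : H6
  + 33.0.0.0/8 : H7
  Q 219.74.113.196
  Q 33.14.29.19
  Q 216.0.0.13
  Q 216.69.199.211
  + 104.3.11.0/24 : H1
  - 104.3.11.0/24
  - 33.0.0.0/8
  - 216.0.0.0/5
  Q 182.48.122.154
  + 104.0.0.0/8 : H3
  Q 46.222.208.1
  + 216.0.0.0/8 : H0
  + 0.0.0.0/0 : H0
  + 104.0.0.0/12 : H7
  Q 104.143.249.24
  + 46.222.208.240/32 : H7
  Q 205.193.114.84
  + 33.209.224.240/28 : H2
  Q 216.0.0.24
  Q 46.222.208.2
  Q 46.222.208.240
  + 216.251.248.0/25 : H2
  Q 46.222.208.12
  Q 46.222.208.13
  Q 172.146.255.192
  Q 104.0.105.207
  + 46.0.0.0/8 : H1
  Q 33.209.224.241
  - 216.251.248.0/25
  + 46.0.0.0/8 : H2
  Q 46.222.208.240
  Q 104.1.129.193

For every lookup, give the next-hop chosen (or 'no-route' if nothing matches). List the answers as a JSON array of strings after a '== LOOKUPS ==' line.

Apply in order:
  + 104.0.0.0/8 (H6) depth=8
  del 104.0.0.0/8 (clear depth 8)
  + 104.3.0.0/20 (H0) depth=20
  del 104.3.0.0/20 (clear depth 20)
  + 0.0.0.0/0 (H2) depth=0
  + 46.222.208.0/20 (H6) depth=20
  + 216.0.0.0/5 (H6) depth=5
  + 33.0.0.0/8 (H7) depth=8
  ? 219.74.113.196  path d0:H2→d1:-→d2:-→d3:-→d4:-→d5:H6  best=H6
  ? 33.14.29.19  path d0:H2→d1:-→d2:-→d3:-→d4:-→d5:-→d6:-→d7:-→d8:H7  best=H7
  ? 216.0.0.13  path d0:H2→d1:-→d2:-→d3:-→d4:-→d5:H6  best=H6
  ? 216.69.199.211  path d0:H2→d1:-→d2:-→d3:-→d4:-→d5:H6  best=H6
  + 104.3.11.0/24 (H1) depth=24
  del 104.3.11.0/24 (clear depth 24)
  del 33.0.0.0/8 (clear depth 8)
  del 216.0.0.0/5 (clear depth 5)
  ? 182.48.122.154  path d0:H2→d1:-  best=H2
  + 104.0.0.0/8 (H3) depth=8
  ? 46.222.208.1  path d0:H2→d1:-→d2:-→d3:-→d4:-→d5:-→d6:-→d7:-→d8:-→d9:-→d10:-→d11:-→d12:-→d13:-→d14:-→d15:-→d16:-→d17:-→d18:-→d19:-→d20:H6  best=H6
  + 216.0.0.0/8 (H0) depth=8
  + 0.0.0.0/0 (H0) depth=0
  + 104.0.0.0/12 (H7) depth=12
  ? 104.143.249.24  path d0:H0→d1:-→d2:-→d3:-→d4:-→d5:-→d6:-→d7:-→d8:H3  best=H3
  + 46.222.208.240/32 (H7) depth=32
  ? 205.193.114.84  path d0:H0→d1:-→d2:-→d3:-  best=H0
  + 33.209.224.240/28 (H2) depth=28
  ? 216.0.0.24  path d0:H0→d1:-→d2:-→d3:-→d4:-→d5:-→d6:-→d7:-→d8:H0  best=H0
  ? 46.222.208.2  path d0:H0→d1:-→d2:-→d3:-→d4:-→d5:-→d6:-→d7:-→d8:-→d9:-→d10:-→d11:-→d12:-→d13:-→d14:-→d15:-→d16:-→d17:-→d18:-→d19:-→d20:H6→d21:-→d22:-→d23:-→d24:-  best=H6
  ? 46.222.208.240  path d0:H0→d1:-→d2:-→d3:-→d4:-→d5:-→d6:-→d7:-→d8:-→d9:-→d10:-→d11:-→d12:-→d13:-→d14:-→d15:-→d16:-→d17:-→d18:-→d19:-→d20:H6→d21:-→d22:-→d23:-→d24:-→d25:-→d26:-→d27:-→d28:-→d29:-→d30:-→d31:-→d32:H7  best=H7
  + 216.251.248.0/25 (H2) depth=25
  ? 46.222.208.12  path d0:H0→d1:-→d2:-→d3:-→d4:-→d5:-→d6:-→d7:-→d8:-→d9:-→d10:-→d11:-→d12:-→d13:-→d14:-→d15:-→d16:-→d17:-→d18:-→d19:-→d20:H6→d21:-→d22:-→d23:-→d24:-  best=H6
  ? 46.222.208.13  path d0:H0→d1:-→d2:-→d3:-→d4:-→d5:-→d6:-→d7:-→d8:-→d9:-→d10:-→d11:-→d12:-→d13:-→d14:-→d15:-→d16:-→d17:-→d18:-→d19:-→d20:H6→d21:-→d22:-→d23:-→d24:-  best=H6
  ? 172.146.255.192  path d0:H0→d1:-  best=H0
  ? 104.0.105.207  path d0:H0→d1:-→d2:-→d3:-→d4:-→d5:-→d6:-→d7:-→d8:H3→d9:-→d10:-→d11:-→d12:H7→d13:-→d14:-  best=H7
  + 46.0.0.0/8 (H1) depth=8
  ? 33.209.224.241  path d0:H0→d1:-→d2:-→d3:-→d4:-→d5:-→d6:-→d7:-→d8:-→d9:-→d10:-→d11:-→d12:-→d13:-→d14:-→d15:-→d16:-→d17:-→d18:-→d19:-→d20:-→d21:-→d22:-→d23:-→d24:-→d25:-→d26:-→d27:-→d28:H2  best=H2
  del 216.251.248.0/25 (clear depth 25)
  + 46.0.0.0/8 (H2) depth=8
  ? 46.222.208.240  path d0:H0→d1:-→d2:-→d3:-→d4:-→d5:-→d6:-→d7:-→d8:H2→d9:-→d10:-→d11:-→d12:-→d13:-→d14:-→d15:-→d16:-→d17:-→d18:-→d19:-→d20:H6→d21:-→d22:-→d23:-→d24:-→d25:-→d26:-→d27:-→d28:-→d29:-→d30:-→d31:-→d32:H7  best=H7
  ? 104.1.129.193  path d0:H0→d1:-→d2:-→d3:-→d4:-→d5:-→d6:-→d7:-→d8:H3→d9:-→d10:-→d11:-→d12:H7→d13:-→d14:-  best=H7

== LOOKUPS ==
["H6","H7","H6","H6","H2","H6","H3","H0","H0","H6","H7","H6","H6","H0","H7","H2","H7","H7"]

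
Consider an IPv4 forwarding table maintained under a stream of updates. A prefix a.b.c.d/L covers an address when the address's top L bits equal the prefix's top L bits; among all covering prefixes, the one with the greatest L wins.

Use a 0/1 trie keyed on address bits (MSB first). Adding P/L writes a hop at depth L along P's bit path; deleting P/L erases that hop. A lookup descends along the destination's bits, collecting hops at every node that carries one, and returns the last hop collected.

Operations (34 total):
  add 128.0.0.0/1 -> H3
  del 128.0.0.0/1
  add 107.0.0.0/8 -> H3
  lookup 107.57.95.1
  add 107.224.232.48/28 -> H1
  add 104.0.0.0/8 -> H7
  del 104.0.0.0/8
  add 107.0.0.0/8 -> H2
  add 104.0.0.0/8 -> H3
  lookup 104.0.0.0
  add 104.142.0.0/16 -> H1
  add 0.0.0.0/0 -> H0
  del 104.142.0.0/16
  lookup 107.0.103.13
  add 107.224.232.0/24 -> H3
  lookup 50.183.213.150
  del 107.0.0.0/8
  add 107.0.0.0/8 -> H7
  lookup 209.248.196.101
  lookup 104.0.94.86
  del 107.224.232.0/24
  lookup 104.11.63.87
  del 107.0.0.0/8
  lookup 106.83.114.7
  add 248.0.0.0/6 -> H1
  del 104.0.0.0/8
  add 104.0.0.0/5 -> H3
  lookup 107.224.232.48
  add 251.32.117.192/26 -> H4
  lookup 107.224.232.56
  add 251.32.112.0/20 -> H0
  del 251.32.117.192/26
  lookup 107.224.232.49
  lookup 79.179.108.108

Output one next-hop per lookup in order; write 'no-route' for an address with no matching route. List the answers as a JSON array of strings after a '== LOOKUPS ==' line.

Apply in order:
  add 128.0.0.0/1 -> H3 at depth 1
  del 128.0.0.0/1 (clear depth 1)
  add 107.0.0.0/8 -> H3 at depth 8
  lookup 107.57.95.1: bits 01101011 walk d0:-→d1:-→d2:-→d3:-→d4:-→d5:-→d6:-→d7:-→d8:H3 -> H3
  add 107.224.232.48/28 -> H1 at depth 28
  add 104.0.0.0/8 -> H7 at depth 8
  del 104.0.0.0/8 (clear depth 8)
  add 107.0.0.0/8 -> H2 at depth 8
  add 104.0.0.0/8 -> H3 at depth 8
  lookup 104.0.0.0: bits 01101000 walk d0:-→d1:-→d2:-→d3:-→d4:-→d5:-→d6:-→d7:-→d8:H3 -> H3
  add 104.142.0.0/16 -> H1 at depth 16
  add 0.0.0.0/0 -> H0 at depth 0
  del 104.142.0.0/16 (clear depth 16)
  lookup 107.0.103.13: bits 01101011 walk d0:H0→d1:-→d2:-→d3:-→d4:-→d5:-→d6:-→d7:-→d8:H2 -> H2
  add 107.224.232.0/24 -> H3 at depth 24
  lookup 50.183.213.150: bits 0 walk d0:H0→d1:- -> H0
  del 107.0.0.0/8 (clear depth 8)
  add 107.0.0.0/8 -> H7 at depth 8
  lookup 209.248.196.101: bits 1 walk d0:H0→d1:- -> H0
  lookup 104.0.94.86: bits 01101000 walk d0:H0→d1:-→d2:-→d3:-→d4:-→d5:-→d6:-→d7:-→d8:H3 -> H3
  del 107.224.232.0/24 (clear depth 24)
  lookup 104.11.63.87: bits 01101000 walk d0:H0→d1:-→d2:-→d3:-→d4:-→d5:-→d6:-→d7:-→d8:H3 -> H3
  del 107.0.0.0/8 (clear depth 8)
  lookup 106.83.114.7: bits 0110101 walk d0:H0→d1:-→d2:-→d3:-→d4:-→d5:-→d6:-→d7:- -> H0
  add 248.0.0.0/6 -> H1 at depth 6
  del 104.0.0.0/8 (clear depth 8)
  add 104.0.0.0/5 -> H3 at depth 5
  lookup 107.224.232.48: bits 0110101111100000111010000011 walk d0:H0→d1:-→d2:-→d3:-→d4:-→d5:H3→d6:-→d7:-→d8:-→d9:-→d10:-→d11:-→d12:-→d13:-→d14:-→d15:-→d16:-→d17:-→d18:-→d19:-→d20:-→d21:-→d22:-→d23:-→d24:-→d25:-→d26:-→d27:-→d28:H1 -> H1
  add 251.32.117.192/26 -> H4 at depth 26
  lookup 107.224.232.56: bits 0110101111100000111010000011 walk d0:H0→d1:-→d2:-→d3:-→d4:-→d5:H3→d6:-→d7:-→d8:-→d9:-→d10:-→d11:-→d12:-→d13:-→d14:-→d15:-→d16:-→d17:-→d18:-→d19:-→d20:-→d21:-→d22:-→d23:-→d24:-→d25:-→d26:-→d27:-→d28:H1 -> H1
  add 251.32.112.0/20 -> H0 at depth 20
  del 251.32.117.192/26 (clear depth 26)
  lookup 107.224.232.49: bits 0110101111100000111010000011 walk d0:H0→d1:-→d2:-→d3:-→d4:-→d5:H3→d6:-→d7:-→d8:-→d9:-→d10:-→d11:-→d12:-→d13:-→d14:-→d15:-→d16:-→d17:-→d18:-→d19:-→d20:-→d21:-→d22:-→d23:-→d24:-→d25:-→d26:-→d27:-→d28:H1 -> H1
  lookup 79.179.108.108: bits 01 walk d0:H0→d1:-→d2:- -> H0

== LOOKUPS ==
["H3","H3","H2","H0","H0","H3","H3","H0","H1","H1","H1","H0"]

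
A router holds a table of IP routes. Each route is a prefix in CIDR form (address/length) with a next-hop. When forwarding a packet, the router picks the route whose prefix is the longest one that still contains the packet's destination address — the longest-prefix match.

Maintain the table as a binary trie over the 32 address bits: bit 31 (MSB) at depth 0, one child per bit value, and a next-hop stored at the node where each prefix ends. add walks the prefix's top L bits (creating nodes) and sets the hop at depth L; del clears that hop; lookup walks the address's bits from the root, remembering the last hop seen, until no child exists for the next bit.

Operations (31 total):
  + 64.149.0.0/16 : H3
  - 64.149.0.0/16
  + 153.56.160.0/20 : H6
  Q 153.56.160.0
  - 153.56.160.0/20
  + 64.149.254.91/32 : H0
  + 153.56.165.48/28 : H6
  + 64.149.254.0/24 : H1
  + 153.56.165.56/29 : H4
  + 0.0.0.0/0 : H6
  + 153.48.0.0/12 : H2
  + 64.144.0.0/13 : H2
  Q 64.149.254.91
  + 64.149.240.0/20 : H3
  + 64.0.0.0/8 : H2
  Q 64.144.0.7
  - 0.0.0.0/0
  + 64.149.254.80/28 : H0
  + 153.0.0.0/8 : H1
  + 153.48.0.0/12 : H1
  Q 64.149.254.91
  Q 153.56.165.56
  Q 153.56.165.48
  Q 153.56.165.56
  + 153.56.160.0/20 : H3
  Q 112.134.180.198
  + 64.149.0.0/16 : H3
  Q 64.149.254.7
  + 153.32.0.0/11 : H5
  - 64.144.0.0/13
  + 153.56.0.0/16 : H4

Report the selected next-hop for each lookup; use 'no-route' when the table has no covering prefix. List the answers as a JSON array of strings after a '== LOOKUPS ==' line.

Apply in order:
  add 64.149.0.0/16 -> H3 at depth 16
  - 64.149.0.0/16 clear@16
  add 153.56.160.0/20 -> H6 at depth 20
  ? 153.56.160.0  path d0:-→d1:-→d2:-→d3:-→d4:-→d5:-→d6:-→d7:-→d8:-→d9:-→d10:-→d11:-→d12:-→d13:-→d14:-→d15:-→d16:-→d17:-→d18:-→d19:-→d20:H6  best=H6
  - 153.56.160.0/20 clear@20
  add 64.149.254.91/32 -> H0 at depth 32
  add 153.56.165.48/28 -> H6 at depth 28
  add 64.149.254.0/24 -> H1 at depth 24
  add 153.56.165.56/29 -> H4 at depth 29
  add 0.0.0.0/0 -> H6 at depth 0
  add 153.48.0.0/12 -> H2 at depth 12
  add 64.144.0.0/13 -> H2 at depth 13
  ? 64.149.254.91  path d0:H6→d1:-→d2:-→d3:-→d4:-→d5:-→d6:-→d7:-→d8:-→d9:-→d10:-→d11:-→d12:-→d13:H2→d14:-→d15:-→d16:-→d17:-→d18:-→d19:-→d20:-→d21:-→d22:-→d23:-→d24:H1→d25:-→d26:-→d27:-→d28:-→d29:-→d30:-→d31:-→d32:H0  best=H0
  add 64.149.240.0/20 -> H3 at depth 20
  add 64.0.0.0/8 -> H2 at depth 8
  ? 64.144.0.7  path d0:H6→d1:-→d2:-→d3:-→d4:-→d5:-→d6:-→d7:-→d8:H2→d9:-→d10:-→d11:-→d12:-→d13:H2  best=H2
  - 0.0.0.0/0 clear@0
  add 64.149.254.80/28 -> H0 at depth 28
  add 153.0.0.0/8 -> H1 at depth 8
  add 153.48.0.0/12 -> H1 at depth 12
  ? 64.149.254.91  path d0:-→d1:-→d2:-→d3:-→d4:-→d5:-→d6:-→d7:-→d8:H2→d9:-→d10:-→d11:-→d12:-→d13:H2→d14:-→d15:-→d16:-→d17:-→d18:-→d19:-→d20:H3→d21:-→d22:-→d23:-→d24:H1→d25:-→d26:-→d27:-→d28:H0→d29:-→d30:-→d31:-→d32:H0  best=H0
  ? 153.56.165.56  path d0:-→d1:-→d2:-→d3:-→d4:-→d5:-→d6:-→d7:-→d8:H1→d9:-→d10:-→d11:-→d12:H1→d13:-→d14:-→d15:-→d16:-→d17:-→d18:-→d19:-→d20:-→d21:-→d22:-→d23:-→d24:-→d25:-→d26:-→d27:-→d28:H6→d29:H4  best=H4
  ? 153.56.165.48  path d0:-→d1:-→d2:-→d3:-→d4:-→d5:-→d6:-→d7:-→d8:H1→d9:-→d10:-→d11:-→d12:H1→d13:-→d14:-→d15:-→d16:-→d17:-→d18:-→d19:-→d20:-→d21:-→d22:-→d23:-→d24:-→d25:-→d26:-→d27:-→d28:H6  best=H6
  ? 153.56.165.56  path d0:-→d1:-→d2:-→d3:-→d4:-→d5:-→d6:-→d7:-→d8:H1→d9:-→d10:-→d11:-→d12:H1→d13:-→d14:-→d15:-→d16:-→d17:-→d18:-→d19:-→d20:-→d21:-→d22:-→d23:-→d24:-→d25:-→d26:-→d27:-→d28:H6→d29:H4  best=H4
  add 153.56.160.0/20 -> H3 at depth 20
  ? 112.134.180.198  path d0:-→d1:-→d2:-  best=no-route
  add 64.149.0.0/16 -> H3 at depth 16
  ? 64.149.254.7  path d0:-→d1:-→d2:-→d3:-→d4:-→d5:-→d6:-→d7:-→d8:H2→d9:-→d10:-→d11:-→d12:-→d13:H2→d14:-→d15:-→d16:H3→d17:-→d18:-→d19:-→d20:H3→d21:-→d22:-→d23:-→d24:H1→d25:-  best=H1
  add 153.32.0.0/11 -> H5 at depth 11
  - 64.144.0.0/13 clear@13
  add 153.56.0.0/16 -> H4 at depth 16

== LOOKUPS ==
["H6","H0","H2","H0","H4","H6","H4","no-route","H1"]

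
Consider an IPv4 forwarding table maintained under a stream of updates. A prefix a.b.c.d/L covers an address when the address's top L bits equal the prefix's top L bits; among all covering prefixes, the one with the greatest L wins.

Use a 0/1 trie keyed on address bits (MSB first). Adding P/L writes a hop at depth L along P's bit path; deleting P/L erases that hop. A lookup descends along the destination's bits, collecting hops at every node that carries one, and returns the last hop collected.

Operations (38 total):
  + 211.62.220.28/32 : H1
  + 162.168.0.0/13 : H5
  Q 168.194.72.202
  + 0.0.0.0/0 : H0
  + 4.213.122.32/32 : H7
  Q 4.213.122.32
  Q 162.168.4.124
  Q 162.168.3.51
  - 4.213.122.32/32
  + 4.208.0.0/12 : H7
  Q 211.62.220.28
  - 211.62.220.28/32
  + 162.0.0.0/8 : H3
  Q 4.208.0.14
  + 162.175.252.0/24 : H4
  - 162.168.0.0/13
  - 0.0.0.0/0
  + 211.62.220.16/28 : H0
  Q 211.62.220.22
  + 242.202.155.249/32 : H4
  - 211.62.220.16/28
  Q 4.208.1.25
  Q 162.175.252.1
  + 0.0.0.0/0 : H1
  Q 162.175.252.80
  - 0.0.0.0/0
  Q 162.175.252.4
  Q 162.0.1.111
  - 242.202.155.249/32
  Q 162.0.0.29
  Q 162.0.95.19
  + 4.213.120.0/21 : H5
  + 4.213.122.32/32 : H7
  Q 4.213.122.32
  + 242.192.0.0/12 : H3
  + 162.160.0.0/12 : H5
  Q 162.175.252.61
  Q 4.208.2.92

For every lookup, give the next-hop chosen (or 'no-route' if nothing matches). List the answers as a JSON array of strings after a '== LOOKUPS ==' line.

Apply in order:
  add 211.62.220.28/32 -> H1 at depth 32
  add 162.168.0.0/13 -> H5 at depth 13
  lookup 168.194.72.202: bits 1010 walk d0:-→d1:-→d2:-→d3:-→d4:- -> no-route
  add 0.0.0.0/0 -> H0 at depth 0
  add 4.213.122.32/32 -> H7 at depth 32
  lookup 4.213.122.32: bits 00000100110101010111101000100000 walk d0:H0→d1:-→d2:-→d3:-→d4:-→d5:-→d6:-→d7:-→d8:-→d9:-→d10:-→d11:-→d12:-→d13:-→d14:-→d15:-→d16:-→d17:-→d18:-→d19:-→d20:-→d21:-→d22:-→d23:-→d24:-→d25:-→d26:-→d27:-→d28:-→d29:-→d30:-→d31:-→d32:H7 -> H7
  lookup 162.168.4.124: bits 1010001010101 walk d0:H0→d1:-→d2:-→d3:-→d4:-→d5:-→d6:-→d7:-→d8:-→d9:-→d10:-→d11:-→d12:-→d13:H5 -> H5
  lookup 162.168.3.51: bits 1010001010101 walk d0:H0→d1:-→d2:-→d3:-→d4:-→d5:-→d6:-→d7:-→d8:-→d9:-→d10:-→d11:-→d12:-→d13:H5 -> H5
  del 4.213.122.32/32 (clear depth 32)
  add 4.208.0.0/12 -> H7 at depth 12
  lookup 211.62.220.28: bits 11010011001111101101110000011100 walk d0:H0→d1:-→d2:-→d3:-→d4:-→d5:-→d6:-→d7:-→d8:-→d9:-→d10:-→d11:-→d12:-→d13:-→d14:-→d15:-→d16:-→d17:-→d18:-→d19:-→d20:-→d21:-→d22:-→d23:-→d24:-→d25:-→d26:-→d27:-→d28:-→d29:-→d30:-→d31:-→d32:H1 -> H1
  del 211.62.220.28/32 (clear depth 32)
  add 162.0.0.0/8 -> H3 at depth 8
  lookup 4.208.0.14: bits 0000010011010 walk d0:H0→d1:-→d2:-→d3:-→d4:-→d5:-→d6:-→d7:-→d8:-→d9:-→d10:-→d11:-→d12:H7→d13:- -> H7
  add 162.175.252.0/24 -> H4 at depth 24
  del 162.168.0.0/13 (clear depth 13)
  del 0.0.0.0/0 (clear depth 0)
  add 211.62.220.16/28 -> H0 at depth 28
  lookup 211.62.220.22: bits 1101001100111110110111000001 walk d0:-→d1:-→d2:-→d3:-→d4:-→d5:-→d6:-→d7:-→d8:-→d9:-→d10:-→d11:-→d12:-→d13:-→d14:-→d15:-→d16:-→d17:-→d18:-→d19:-→d20:-→d21:-→d22:-→d23:-→d24:-→d25:-→d26:-→d27:-→d28:H0 -> H0
  add 242.202.155.249/32 -> H4 at depth 32
  del 211.62.220.16/28 (clear depth 28)
  lookup 4.208.1.25: bits 0000010011010 walk d0:-→d1:-→d2:-→d3:-→d4:-→d5:-→d6:-→d7:-→d8:-→d9:-→d10:-→d11:-→d12:H7→d13:- -> H7
  lookup 162.175.252.1: bits 101000101010111111111100 walk d0:-→d1:-→d2:-→d3:-→d4:-→d5:-→d6:-→d7:-→d8:H3→d9:-→d10:-→d11:-→d12:-→d13:-→d14:-→d15:-→d16:-→d17:-→d18:-→d19:-→d20:-→d21:-→d22:-→d23:-→d24:H4 -> H4
  add 0.0.0.0/0 -> H1 at depth 0
  lookup 162.175.252.80: bits 101000101010111111111100 walk d0:H1→d1:-→d2:-→d3:-→d4:-→d5:-→d6:-→d7:-→d8:H3→d9:-→d10:-→d11:-→d12:-→d13:-→d14:-→d15:-→d16:-→d17:-→d18:-→d19:-→d20:-→d21:-→d22:-→d23:-→d24:H4 -> H4
  del 0.0.0.0/0 (clear depth 0)
  lookup 162.175.252.4: bits 101000101010111111111100 walk d0:-→d1:-→d2:-→d3:-→d4:-→d5:-→d6:-→d7:-→d8:H3→d9:-→d10:-→d11:-→d12:-→d13:-→d14:-→d15:-→d16:-→d17:-→d18:-→d19:-→d20:-→d21:-→d22:-→d23:-→d24:H4 -> H4
  lookup 162.0.1.111: bits 10100010 walk d0:-→d1:-→d2:-→d3:-→d4:-→d5:-→d6:-→d7:-→d8:H3 -> H3
  del 242.202.155.249/32 (clear depth 32)
  lookup 162.0.0.29: bits 10100010 walk d0:-→d1:-→d2:-→d3:-→d4:-→d5:-→d6:-→d7:-→d8:H3 -> H3
  lookup 162.0.95.19: bits 10100010 walk d0:-→d1:-→d2:-→d3:-→d4:-→d5:-→d6:-→d7:-→d8:H3 -> H3
  add 4.213.120.0/21 -> H5 at depth 21
  add 4.213.122.32/32 -> H7 at depth 32
  lookup 4.213.122.32: bits 00000100110101010111101000100000 walk d0:-→d1:-→d2:-→d3:-→d4:-→d5:-→d6:-→d7:-→d8:-→d9:-→d10:-→d11:-→d12:H7→d13:-→d14:-→d15:-→d16:-→d17:-→d18:-→d19:-→d20:-→d21:H5→d22:-→d23:-→d24:-→d25:-→d26:-→d27:-→d28:-→d29:-→d30:-→d31:-→d32:H7 -> H7
  add 242.192.0.0/12 -> H3 at depth 12
  add 162.160.0.0/12 -> H5 at depth 12
  lookup 162.175.252.61: bits 101000101010111111111100 walk d0:-→d1:-→d2:-→d3:-→d4:-→d5:-→d6:-→d7:-→d8:H3→d9:-→d10:-→d11:-→d12:H5→d13:-→d14:-→d15:-→d16:-→d17:-→d18:-→d19:-→d20:-→d21:-→d22:-→d23:-→d24:H4 -> H4
  lookup 4.208.2.92: bits 0000010011010 walk d0:-→d1:-→d2:-→d3:-→d4:-→d5:-→d6:-→d7:-→d8:-→d9:-→d10:-→d11:-→d12:H7→d13:- -> H7

== LOOKUPS ==
["no-route","H7","H5","H5","H1","H7","H0","H7","H4","H4","H4","H3","H3","H3","H7","H4","H7"]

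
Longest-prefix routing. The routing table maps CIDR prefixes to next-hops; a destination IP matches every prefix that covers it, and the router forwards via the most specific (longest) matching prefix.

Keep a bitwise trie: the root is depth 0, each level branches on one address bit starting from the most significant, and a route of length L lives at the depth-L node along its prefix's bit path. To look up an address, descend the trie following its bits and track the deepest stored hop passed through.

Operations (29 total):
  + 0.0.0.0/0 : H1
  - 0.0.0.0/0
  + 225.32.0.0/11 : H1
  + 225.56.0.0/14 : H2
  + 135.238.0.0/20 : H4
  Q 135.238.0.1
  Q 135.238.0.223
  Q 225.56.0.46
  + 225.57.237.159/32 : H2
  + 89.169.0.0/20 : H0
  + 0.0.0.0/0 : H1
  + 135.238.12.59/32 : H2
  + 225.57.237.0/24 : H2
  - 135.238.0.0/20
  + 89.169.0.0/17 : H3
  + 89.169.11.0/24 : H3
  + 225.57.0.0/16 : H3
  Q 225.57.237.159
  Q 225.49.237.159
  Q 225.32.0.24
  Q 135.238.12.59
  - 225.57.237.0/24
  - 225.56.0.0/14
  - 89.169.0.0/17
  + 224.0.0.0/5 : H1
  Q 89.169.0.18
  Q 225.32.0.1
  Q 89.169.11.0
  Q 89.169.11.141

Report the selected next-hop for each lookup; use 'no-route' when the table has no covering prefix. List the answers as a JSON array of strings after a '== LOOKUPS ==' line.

Process each operation:
  add 0.0.0.0/0 -> H1 at depth 0
  del 0.0.0.0/0 (clear depth 0)
  add 225.32.0.0/11 -> H1 at depth 11
  add 225.56.0.0/14 -> H2 at depth 14
  add 135.238.0.0/20 -> H4 at depth 20
  Q 135.238.0.1: descend 10000111111011100000 ; hops seen [H4] ; pick H4
  Q 135.238.0.223: descend 10000111111011100000 ; hops seen [H4] ; pick H4
  Q 225.56.0.46: descend 11100001001110 ; hops seen [H1,H2] ; pick H2
  add 225.57.237.159/32 -> H2 at depth 32
  add 89.169.0.0/20 -> H0 at depth 20
  add 0.0.0.0/0 -> H1 at depth 0
  add 135.238.12.59/32 -> H2 at depth 32
  add 225.57.237.0/24 -> H2 at depth 24
  del 135.238.0.0/20 (clear depth 20)
  add 89.169.0.0/17 -> H3 at depth 17
  add 89.169.11.0/24 -> H3 at depth 24
  add 225.57.0.0/16 -> H3 at depth 16
  Q 225.57.237.159: descend 11100001001110011110110110011111 ; hops seen [H1,H1,H2,H3,H2,H2] ; pick H2
  Q 225.49.237.159: descend 111000010011 ; hops seen [H1,H1] ; pick H1
  Q 225.32.0.24: descend 11100001001 ; hops seen [H1,H1] ; pick H1
  Q 135.238.12.59: descend 10000111111011100000110000111011 ; hops seen [H1,H2] ; pick H2
  del 225.57.237.0/24 (clear depth 24)
  del 225.56.0.0/14 (clear depth 14)
  del 89.169.0.0/17 (clear depth 17)
  add 224.0.0.0/5 -> H1 at depth 5
  Q 89.169.0.18: descend 01011001101010010000 ; hops seen [H1,H0] ; pick H0
  Q 225.32.0.1: descend 11100001001 ; hops seen [H1,H1,H1] ; pick H1
  Q 89.169.11.0: descend 010110011010100100001011 ; hops seen [H1,H0,H3] ; pick H3
  Q 89.169.11.141: descend 010110011010100100001011 ; hops seen [H1,H0,H3] ; pick H3

== LOOKUPS ==
["H4","H4","H2","H2","H1","H1","H2","H0","H1","H3","H3"]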